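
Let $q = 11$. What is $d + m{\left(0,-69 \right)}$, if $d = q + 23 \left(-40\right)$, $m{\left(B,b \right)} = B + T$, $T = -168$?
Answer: $-1077$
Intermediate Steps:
$m{\left(B,b \right)} = -168 + B$ ($m{\left(B,b \right)} = B - 168 = -168 + B$)
$d = -909$ ($d = 11 + 23 \left(-40\right) = 11 - 920 = -909$)
$d + m{\left(0,-69 \right)} = -909 + \left(-168 + 0\right) = -909 - 168 = -1077$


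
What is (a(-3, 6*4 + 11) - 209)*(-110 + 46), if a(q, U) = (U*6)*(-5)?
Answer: 80576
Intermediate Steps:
a(q, U) = -30*U (a(q, U) = (6*U)*(-5) = -30*U)
(a(-3, 6*4 + 11) - 209)*(-110 + 46) = (-30*(6*4 + 11) - 209)*(-110 + 46) = (-30*(24 + 11) - 209)*(-64) = (-30*35 - 209)*(-64) = (-1050 - 209)*(-64) = -1259*(-64) = 80576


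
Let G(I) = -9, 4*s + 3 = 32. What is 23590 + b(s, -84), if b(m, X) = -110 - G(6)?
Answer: 23489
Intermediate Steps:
s = 29/4 (s = -¾ + (¼)*32 = -¾ + 8 = 29/4 ≈ 7.2500)
b(m, X) = -101 (b(m, X) = -110 - 1*(-9) = -110 + 9 = -101)
23590 + b(s, -84) = 23590 - 101 = 23489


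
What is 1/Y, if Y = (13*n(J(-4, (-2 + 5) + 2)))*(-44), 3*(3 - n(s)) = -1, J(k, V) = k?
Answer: -3/5720 ≈ -0.00052448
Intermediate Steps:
n(s) = 10/3 (n(s) = 3 - ⅓*(-1) = 3 + ⅓ = 10/3)
Y = -5720/3 (Y = (13*(10/3))*(-44) = (130/3)*(-44) = -5720/3 ≈ -1906.7)
1/Y = 1/(-5720/3) = -3/5720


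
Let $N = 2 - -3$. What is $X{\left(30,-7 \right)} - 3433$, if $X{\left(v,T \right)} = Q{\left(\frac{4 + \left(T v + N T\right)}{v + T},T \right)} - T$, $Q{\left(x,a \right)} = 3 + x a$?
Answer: $- \frac{77042}{23} \approx -3349.7$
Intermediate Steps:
$N = 5$ ($N = 2 + 3 = 5$)
$Q{\left(x,a \right)} = 3 + a x$
$X{\left(v,T \right)} = 3 - T + \frac{T \left(4 + 5 T + T v\right)}{T + v}$ ($X{\left(v,T \right)} = \left(3 + T \frac{4 + \left(T v + 5 T\right)}{v + T}\right) - T = \left(3 + T \frac{4 + \left(5 T + T v\right)}{T + v}\right) - T = \left(3 + T \frac{4 + 5 T + T v}{T + v}\right) - T = \left(3 + \frac{T \left(4 + 5 T + T v\right)}{T + v}\right) - T = 3 - T + \frac{T \left(4 + 5 T + T v\right)}{T + v}$)
$X{\left(30,-7 \right)} - 3433 = \frac{- 7 \left(4 + 5 \left(-7\right) - 210\right) + \left(3 - -7\right) \left(-7 + 30\right)}{-7 + 30} - 3433 = \frac{- 7 \left(4 - 35 - 210\right) + \left(3 + 7\right) 23}{23} - 3433 = \frac{\left(-7\right) \left(-241\right) + 10 \cdot 23}{23} - 3433 = \frac{1687 + 230}{23} - 3433 = \frac{1}{23} \cdot 1917 - 3433 = \frac{1917}{23} - 3433 = - \frac{77042}{23}$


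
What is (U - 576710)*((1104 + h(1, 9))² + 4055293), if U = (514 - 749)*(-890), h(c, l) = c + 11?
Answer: -1948343302440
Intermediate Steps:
h(c, l) = 11 + c
U = 209150 (U = -235*(-890) = 209150)
(U - 576710)*((1104 + h(1, 9))² + 4055293) = (209150 - 576710)*((1104 + (11 + 1))² + 4055293) = -367560*((1104 + 12)² + 4055293) = -367560*(1116² + 4055293) = -367560*(1245456 + 4055293) = -367560*5300749 = -1948343302440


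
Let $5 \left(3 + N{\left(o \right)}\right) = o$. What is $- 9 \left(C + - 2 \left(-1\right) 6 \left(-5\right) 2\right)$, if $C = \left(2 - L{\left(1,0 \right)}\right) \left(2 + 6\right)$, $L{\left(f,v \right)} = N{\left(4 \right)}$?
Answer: $\frac{3888}{5} \approx 777.6$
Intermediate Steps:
$N{\left(o \right)} = -3 + \frac{o}{5}$
$L{\left(f,v \right)} = - \frac{11}{5}$ ($L{\left(f,v \right)} = -3 + \frac{1}{5} \cdot 4 = -3 + \frac{4}{5} = - \frac{11}{5}$)
$C = \frac{168}{5}$ ($C = \left(2 - - \frac{11}{5}\right) \left(2 + 6\right) = \left(2 + \frac{11}{5}\right) 8 = \frac{21}{5} \cdot 8 = \frac{168}{5} \approx 33.6$)
$- 9 \left(C + - 2 \left(-1\right) 6 \left(-5\right) 2\right) = - 9 \left(\frac{168}{5} + - 2 \left(-1\right) 6 \left(-5\right) 2\right) = - 9 \left(\frac{168}{5} + - 2 \left(\left(-6\right) \left(-5\right)\right) 2\right) = - 9 \left(\frac{168}{5} + \left(-2\right) 30 \cdot 2\right) = - 9 \left(\frac{168}{5} - 120\right) = \left(-9\right) \left(- \frac{432}{5}\right) = \frac{3888}{5}$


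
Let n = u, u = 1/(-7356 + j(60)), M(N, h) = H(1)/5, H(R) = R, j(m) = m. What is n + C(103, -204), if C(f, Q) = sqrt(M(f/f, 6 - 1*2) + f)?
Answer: -1/7296 + 2*sqrt(645)/5 ≈ 10.159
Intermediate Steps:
M(N, h) = 1/5
u = -1/7296 (u = 1/(-7356 + 60) = 1/(-7296) = -1/7296 ≈ -0.00013706)
C(f, Q) = sqrt(1/5 + f)
n = -1/7296 ≈ -0.00013706
n + C(103, -204) = -1/7296 + sqrt(5 + 25*103)/5 = -1/7296 + sqrt(5 + 2575)/5 = -1/7296 + sqrt(2580)/5 = -1/7296 + (2*sqrt(645))/5 = -1/7296 + 2*sqrt(645)/5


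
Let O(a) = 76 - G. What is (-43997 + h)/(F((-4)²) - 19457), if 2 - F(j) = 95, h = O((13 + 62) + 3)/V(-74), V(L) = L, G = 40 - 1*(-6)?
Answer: 813952/361675 ≈ 2.2505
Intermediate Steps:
G = 46 (G = 40 + 6 = 46)
O(a) = 30 (O(a) = 76 - 1*46 = 76 - 46 = 30)
h = -15/37 (h = 30/(-74) = 30*(-1/74) = -15/37 ≈ -0.40541)
F(j) = -93 (F(j) = 2 - 1*95 = 2 - 95 = -93)
(-43997 + h)/(F((-4)²) - 19457) = (-43997 - 15/37)/(-93 - 19457) = -1627904/37/(-19550) = -1627904/37*(-1/19550) = 813952/361675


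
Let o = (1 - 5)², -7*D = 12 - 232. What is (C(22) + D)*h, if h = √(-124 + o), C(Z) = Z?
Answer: 2244*I*√3/7 ≈ 555.25*I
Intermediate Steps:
D = 220/7 (D = -(12 - 232)/7 = -⅐*(-220) = 220/7 ≈ 31.429)
o = 16 (o = (-4)² = 16)
h = 6*I*√3 (h = √(-124 + 16) = √(-108) = 6*I*√3 ≈ 10.392*I)
(C(22) + D)*h = (22 + 220/7)*(6*I*√3) = 374*(6*I*√3)/7 = 2244*I*√3/7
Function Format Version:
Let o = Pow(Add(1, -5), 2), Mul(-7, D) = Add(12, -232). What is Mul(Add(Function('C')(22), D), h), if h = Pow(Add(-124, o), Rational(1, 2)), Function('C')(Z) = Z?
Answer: Mul(Rational(2244, 7), I, Pow(3, Rational(1, 2))) ≈ Mul(555.25, I)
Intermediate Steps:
D = Rational(220, 7) (D = Mul(Rational(-1, 7), Add(12, -232)) = Mul(Rational(-1, 7), -220) = Rational(220, 7) ≈ 31.429)
o = 16 (o = Pow(-4, 2) = 16)
h = Mul(6, I, Pow(3, Rational(1, 2))) (h = Pow(Add(-124, 16), Rational(1, 2)) = Pow(-108, Rational(1, 2)) = Mul(6, I, Pow(3, Rational(1, 2))) ≈ Mul(10.392, I))
Mul(Add(Function('C')(22), D), h) = Mul(Add(22, Rational(220, 7)), Mul(6, I, Pow(3, Rational(1, 2)))) = Mul(Rational(374, 7), Mul(6, I, Pow(3, Rational(1, 2)))) = Mul(Rational(2244, 7), I, Pow(3, Rational(1, 2)))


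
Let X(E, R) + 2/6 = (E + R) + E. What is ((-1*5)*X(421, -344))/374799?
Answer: -7465/1124397 ≈ -0.0066391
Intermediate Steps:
X(E, R) = -1/3 + R + 2*E (X(E, R) = -1/3 + ((E + R) + E) = -1/3 + (R + 2*E) = -1/3 + R + 2*E)
((-1*5)*X(421, -344))/374799 = ((-1*5)*(-1/3 - 344 + 2*421))/374799 = -5*(-1/3 - 344 + 842)*(1/374799) = -5*1493/3*(1/374799) = -7465/3*1/374799 = -7465/1124397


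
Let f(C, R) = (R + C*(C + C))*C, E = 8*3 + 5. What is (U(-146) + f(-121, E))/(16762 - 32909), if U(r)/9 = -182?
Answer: 3548269/16147 ≈ 219.75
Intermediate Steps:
U(r) = -1638 (U(r) = 9*(-182) = -1638)
E = 29 (E = 24 + 5 = 29)
f(C, R) = C*(R + 2*C²) (f(C, R) = (R + C*(2*C))*C = (R + 2*C²)*C = C*(R + 2*C²))
(U(-146) + f(-121, E))/(16762 - 32909) = (-1638 - 121*(29 + 2*(-121)²))/(16762 - 32909) = (-1638 - 121*(29 + 2*14641))/(-16147) = (-1638 - 121*(29 + 29282))*(-1/16147) = (-1638 - 121*29311)*(-1/16147) = (-1638 - 3546631)*(-1/16147) = -3548269*(-1/16147) = 3548269/16147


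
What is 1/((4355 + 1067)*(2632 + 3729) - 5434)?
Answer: 1/34483908 ≈ 2.8999e-8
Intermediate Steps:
1/((4355 + 1067)*(2632 + 3729) - 5434) = 1/(5422*6361 - 5434) = 1/(34489342 - 5434) = 1/34483908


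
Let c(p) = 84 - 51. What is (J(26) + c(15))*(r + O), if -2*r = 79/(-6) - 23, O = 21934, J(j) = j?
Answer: 15542075/12 ≈ 1.2952e+6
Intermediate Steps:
c(p) = 33
r = 217/12 (r = -(79/(-6) - 23)/2 = -(-⅙*79 - 23)/2 = -(-79/6 - 23)/2 = -½*(-217/6) = 217/12 ≈ 18.083)
(J(26) + c(15))*(r + O) = (26 + 33)*(217/12 + 21934) = 59*(263425/12) = 15542075/12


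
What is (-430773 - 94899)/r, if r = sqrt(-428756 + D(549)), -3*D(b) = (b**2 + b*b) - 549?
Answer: 525672*I*sqrt(629507)/629507 ≈ 662.54*I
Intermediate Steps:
D(b) = 183 - 2*b**2/3 (D(b) = -((b**2 + b*b) - 549)/3 = -((b**2 + b**2) - 549)/3 = -(2*b**2 - 549)/3 = -(-549 + 2*b**2)/3 = 183 - 2*b**2/3)
r = I*sqrt(629507) (r = sqrt(-428756 + (183 - 2/3*549**2)) = sqrt(-428756 + (183 - 2/3*301401)) = sqrt(-428756 + (183 - 200934)) = sqrt(-428756 - 200751) = sqrt(-629507) = I*sqrt(629507) ≈ 793.42*I)
(-430773 - 94899)/r = (-430773 - 94899)/((I*sqrt(629507))) = -(-525672)*I*sqrt(629507)/629507 = 525672*I*sqrt(629507)/629507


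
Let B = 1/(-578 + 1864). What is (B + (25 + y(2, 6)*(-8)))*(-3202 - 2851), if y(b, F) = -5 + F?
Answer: -132336739/1286 ≈ -1.0291e+5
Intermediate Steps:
B = 1/1286 ≈ 0.00077760
(B + (25 + y(2, 6)*(-8)))*(-3202 - 2851) = (1/1286 + (25 + (-5 + 6)*(-8)))*(-3202 - 2851) = (1/1286 + (25 + 1*(-8)))*(-6053) = (1/1286 + (25 - 8))*(-6053) = (1/1286 + 17)*(-6053) = (21863/1286)*(-6053) = -132336739/1286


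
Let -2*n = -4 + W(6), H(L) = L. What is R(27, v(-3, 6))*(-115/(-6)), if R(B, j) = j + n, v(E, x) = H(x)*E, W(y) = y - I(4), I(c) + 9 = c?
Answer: -4945/12 ≈ -412.08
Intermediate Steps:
I(c) = -9 + c
W(y) = 5 + y (W(y) = y - (-9 + 4) = y - 1*(-5) = y + 5 = 5 + y)
v(E, x) = E*x (v(E, x) = x*E = E*x)
n = -7/2 (n = -(-4 + (5 + 6))/2 = -(-4 + 11)/2 = -1/2*7 = -7/2 ≈ -3.5000)
R(B, j) = -7/2 + j (R(B, j) = j - 7/2 = -7/2 + j)
R(27, v(-3, 6))*(-115/(-6)) = (-7/2 - 3*6)*(-115/(-6)) = (-7/2 - 18)*(-115*(-1/6)) = -43/2*115/6 = -4945/12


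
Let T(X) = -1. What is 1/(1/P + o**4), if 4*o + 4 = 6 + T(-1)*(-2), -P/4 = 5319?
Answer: 21276/21275 ≈ 1.0000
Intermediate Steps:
P = -21276 (P = -4*5319 = -21276)
o = 1 (o = -1 + (6 - 1*(-2))/4 = -1 + (6 + 2)/4 = -1 + (1/4)*8 = -1 + 2 = 1)
1/(1/P + o**4) = 1/(1/(-21276) + 1**4) = 1/(-1/21276 + 1) = 1/(21275/21276) = 21276/21275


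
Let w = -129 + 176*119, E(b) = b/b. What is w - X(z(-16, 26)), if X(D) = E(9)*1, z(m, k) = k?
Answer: 20814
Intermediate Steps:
E(b) = 1
w = 20815 (w = -129 + 20944 = 20815)
X(D) = 1 (X(D) = 1*1 = 1)
w - X(z(-16, 26)) = 20815 - 1*1 = 20815 - 1 = 20814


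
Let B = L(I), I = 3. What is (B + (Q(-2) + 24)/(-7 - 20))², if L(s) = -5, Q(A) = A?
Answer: 24649/729 ≈ 33.812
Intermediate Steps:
B = -5
(B + (Q(-2) + 24)/(-7 - 20))² = (-5 + (-2 + 24)/(-7 - 20))² = (-5 + 22/(-27))² = (-5 + 22*(-1/27))² = (-5 - 22/27)² = (-157/27)² = 24649/729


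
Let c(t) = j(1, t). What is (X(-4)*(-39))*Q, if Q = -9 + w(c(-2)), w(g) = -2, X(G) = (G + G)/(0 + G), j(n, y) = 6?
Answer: 858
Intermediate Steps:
X(G) = 2 (X(G) = (2*G)/G = 2)
c(t) = 6
Q = -11 (Q = -9 - 2 = -11)
(X(-4)*(-39))*Q = (2*(-39))*(-11) = -78*(-11) = 858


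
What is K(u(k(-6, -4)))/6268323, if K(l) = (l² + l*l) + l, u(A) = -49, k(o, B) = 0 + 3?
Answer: 4753/6268323 ≈ 0.00075826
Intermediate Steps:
k(o, B) = 3
K(l) = l + 2*l² (K(l) = (l² + l²) + l = 2*l² + l = l + 2*l²)
K(u(k(-6, -4)))/6268323 = -49*(1 + 2*(-49))/6268323 = -49*(1 - 98)*(1/6268323) = -49*(-97)*(1/6268323) = 4753*(1/6268323) = 4753/6268323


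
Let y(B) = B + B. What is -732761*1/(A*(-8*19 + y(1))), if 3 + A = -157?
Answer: -732761/24000 ≈ -30.532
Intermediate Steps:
y(B) = 2*B
A = -160 (A = -3 - 157 = -160)
-732761*1/(A*(-8*19 + y(1))) = -732761*(-1/(160*(-8*19 + 2*1))) = -732761*(-1/(160*(-152 + 2))) = -732761/((-150*(-160))) = -732761/24000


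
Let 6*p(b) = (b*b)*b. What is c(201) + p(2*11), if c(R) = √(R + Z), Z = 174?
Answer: 5324/3 + 5*√15 ≈ 1794.0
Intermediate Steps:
p(b) = b³/6 (p(b) = ((b*b)*b)/6 = (b²*b)/6 = b³/6)
c(R) = √(174 + R) (c(R) = √(R + 174) = √(174 + R))
c(201) + p(2*11) = √(174 + 201) + (2*11)³/6 = √375 + (⅙)*22³ = 5*√15 + (⅙)*10648 = 5*√15 + 5324/3 = 5324/3 + 5*√15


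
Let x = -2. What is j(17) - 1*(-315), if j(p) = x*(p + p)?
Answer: 247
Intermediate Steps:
j(p) = -4*p (j(p) = -2*(p + p) = -4*p)
j(17) - 1*(-315) = -4*17 - 1*(-315) = -68 + 315 = 247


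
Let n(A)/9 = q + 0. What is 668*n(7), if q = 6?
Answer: 36072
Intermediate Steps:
n(A) = 54 (n(A) = 9*(6 + 0) = 9*6 = 54)
668*n(7) = 668*54 = 36072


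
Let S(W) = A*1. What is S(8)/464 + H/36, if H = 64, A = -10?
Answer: 3667/2088 ≈ 1.7562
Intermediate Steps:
S(W) = -10 (S(W) = -10*1 = -10)
S(8)/464 + H/36 = -10/464 + 64/36 = -10*1/464 + 64*(1/36) = -5/232 + 16/9 = 3667/2088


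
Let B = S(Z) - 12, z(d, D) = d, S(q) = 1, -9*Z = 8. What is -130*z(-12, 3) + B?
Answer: 1549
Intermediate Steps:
Z = -8/9 (Z = -⅑*8 = -8/9 ≈ -0.88889)
B = -11 (B = 1 - 12 = -11)
-130*z(-12, 3) + B = -130*(-12) - 11 = 1560 - 11 = 1549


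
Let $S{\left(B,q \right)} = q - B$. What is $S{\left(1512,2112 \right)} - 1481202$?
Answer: $-1480602$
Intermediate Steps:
$S{\left(1512,2112 \right)} - 1481202 = \left(2112 - 1512\right) - 1481202 = 600 - 1481202 = -1480602$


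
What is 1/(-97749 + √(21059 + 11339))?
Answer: -97749/9554834603 - √32398/9554834603 ≈ -1.0249e-5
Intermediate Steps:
1/(-97749 + √(21059 + 11339)) = 1/(-97749 + √32398)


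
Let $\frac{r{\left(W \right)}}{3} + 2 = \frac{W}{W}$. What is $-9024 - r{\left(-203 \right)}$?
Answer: $-9021$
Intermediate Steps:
$r{\left(W \right)} = -3$ ($r{\left(W \right)} = -6 + 3 \frac{W}{W} = -6 + 3 \cdot 1 = -6 + 3 = -3$)
$-9024 - r{\left(-203 \right)} = -9024 - -3 = -9024 + 3 = -9021$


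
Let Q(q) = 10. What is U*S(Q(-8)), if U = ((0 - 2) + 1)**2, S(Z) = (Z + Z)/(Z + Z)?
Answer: 1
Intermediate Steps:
S(Z) = 1 (S(Z) = (2*Z)/((2*Z)) = (2*Z)*(1/(2*Z)) = 1)
U = 1 (U = (-2 + 1)**2 = (-1)**2 = 1)
U*S(Q(-8)) = 1*1 = 1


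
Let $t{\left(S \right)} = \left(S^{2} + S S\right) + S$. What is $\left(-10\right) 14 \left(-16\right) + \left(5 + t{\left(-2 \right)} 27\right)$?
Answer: $2407$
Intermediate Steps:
$t{\left(S \right)} = S + 2 S^{2}$ ($t{\left(S \right)} = \left(S^{2} + S^{2}\right) + S = 2 S^{2} + S = S + 2 S^{2}$)
$\left(-10\right) 14 \left(-16\right) + \left(5 + t{\left(-2 \right)} 27\right) = \left(-10\right) 14 \left(-16\right) + \left(5 + - 2 \left(1 + 2 \left(-2\right)\right) 27\right) = \left(-140\right) \left(-16\right) + \left(5 + - 2 \left(1 - 4\right) 27\right) = 2240 + \left(5 + \left(-2\right) \left(-3\right) 27\right) = 2240 + \left(5 + 6 \cdot 27\right) = 2240 + \left(5 + 162\right) = 2240 + 167 = 2407$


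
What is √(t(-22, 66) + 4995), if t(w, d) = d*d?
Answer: 3*√1039 ≈ 96.701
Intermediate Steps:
t(w, d) = d²
√(t(-22, 66) + 4995) = √(66² + 4995) = √(4356 + 4995) = √9351 = 3*√1039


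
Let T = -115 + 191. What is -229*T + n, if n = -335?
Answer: -17739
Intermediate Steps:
T = 76
-229*T + n = -229*76 - 335 = -17404 - 335 = -17739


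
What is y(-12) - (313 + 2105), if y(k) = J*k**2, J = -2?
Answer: -2706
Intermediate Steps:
y(k) = -2*k**2
y(-12) - (313 + 2105) = -2*(-12)**2 - (313 + 2105) = -2*144 - 1*2418 = -288 - 2418 = -2706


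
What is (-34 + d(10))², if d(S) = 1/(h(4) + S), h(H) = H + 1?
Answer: 259081/225 ≈ 1151.5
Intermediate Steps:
h(H) = 1 + H
d(S) = 1/(5 + S) (d(S) = 1/((1 + 4) + S) = 1/(5 + S))
(-34 + d(10))² = (-34 + 1/(5 + 10))² = (-34 + 1/15)² = (-509/15)² = 259081/225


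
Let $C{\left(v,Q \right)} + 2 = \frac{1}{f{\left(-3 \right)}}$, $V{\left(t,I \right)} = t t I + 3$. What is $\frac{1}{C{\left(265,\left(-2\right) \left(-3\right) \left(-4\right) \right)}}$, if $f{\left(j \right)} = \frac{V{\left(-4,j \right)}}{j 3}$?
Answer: $- \frac{5}{9} \approx -0.55556$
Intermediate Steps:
$V{\left(t,I \right)} = 3 + I t^{2}$ ($V{\left(t,I \right)} = t^{2} I + 3 = I t^{2} + 3 = 3 + I t^{2}$)
$f{\left(j \right)} = \frac{3 + 16 j}{3 j}$ ($f{\left(j \right)} = \frac{3 + j \left(-4\right)^{2}}{j 3} = \frac{3 + j 16}{3 j} = \left(3 + 16 j\right) \frac{1}{3 j} = \frac{3 + 16 j}{3 j}$)
$C{\left(v,Q \right)} = - \frac{9}{5}$ ($C{\left(v,Q \right)} = -2 + \frac{1}{\frac{16}{3} + \frac{1}{-3}} = -2 + \frac{1}{\frac{16}{3} - \frac{1}{3}} = -2 + \frac{1}{5} = - \frac{9}{5}$)
$\frac{1}{C{\left(265,\left(-2\right) \left(-3\right) \left(-4\right) \right)}} = \frac{1}{- \frac{9}{5}} = - \frac{5}{9}$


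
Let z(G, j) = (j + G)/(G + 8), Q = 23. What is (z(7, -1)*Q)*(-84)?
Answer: -3864/5 ≈ -772.80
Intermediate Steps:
z(G, j) = (G + j)/(8 + G)
(z(7, -1)*Q)*(-84) = (((7 - 1)/(8 + 7))*23)*(-84) = ((6/15)*23)*(-84) = (((1/15)*6)*23)*(-84) = ((⅖)*23)*(-84) = (46/5)*(-84) = -3864/5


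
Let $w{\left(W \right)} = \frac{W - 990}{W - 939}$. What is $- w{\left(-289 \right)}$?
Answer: $- \frac{1279}{1228} \approx -1.0415$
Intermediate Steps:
$w{\left(W \right)} = \frac{-990 + W}{-939 + W}$
$- w{\left(-289 \right)} = - \frac{-990 - 289}{-939 - 289} = - \frac{-1279}{-1228} = - \frac{\left(-1\right) \left(-1279\right)}{1228} = \left(-1\right) \frac{1279}{1228} = - \frac{1279}{1228}$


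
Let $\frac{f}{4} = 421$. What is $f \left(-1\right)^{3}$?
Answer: $-1684$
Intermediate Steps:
$f = 1684$ ($f = 4 \cdot 421 = 1684$)
$f \left(-1\right)^{3} = 1684 \left(-1\right)^{3} = 1684 \left(-1\right) = -1684$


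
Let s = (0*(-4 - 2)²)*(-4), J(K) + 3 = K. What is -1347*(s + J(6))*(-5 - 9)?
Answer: 56574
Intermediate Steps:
J(K) = -3 + K
s = 0 (s = (0*(-6)²)*(-4) = (0*36)*(-4) = 0*(-4) = 0)
-1347*(s + J(6))*(-5 - 9) = -1347*(0 + (-3 + 6))*(-5 - 9) = -1347*(0 + 3)*(-14) = -4041*(-14) = -1347*(-42) = 56574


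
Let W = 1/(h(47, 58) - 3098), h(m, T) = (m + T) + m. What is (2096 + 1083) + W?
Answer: 9365333/2946 ≈ 3179.0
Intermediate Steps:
h(m, T) = T + 2*m (h(m, T) = (T + m) + m = T + 2*m)
W = -1/2946 (W = 1/((58 + 2*47) - 3098) = 1/((58 + 94) - 3098) = 1/(152 - 3098) = 1/(-2946) = -1/2946 ≈ -0.00033944)
(2096 + 1083) + W = (2096 + 1083) - 1/2946 = 3179 - 1/2946 = 9365333/2946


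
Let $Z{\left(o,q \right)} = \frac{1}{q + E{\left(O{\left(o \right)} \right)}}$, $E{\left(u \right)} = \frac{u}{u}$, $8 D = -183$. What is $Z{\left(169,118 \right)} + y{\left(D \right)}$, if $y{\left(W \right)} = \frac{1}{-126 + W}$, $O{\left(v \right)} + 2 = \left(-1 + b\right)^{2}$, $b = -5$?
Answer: $\frac{239}{141729} \approx 0.0016863$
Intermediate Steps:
$D = - \frac{183}{8}$ ($D = \frac{1}{8} \left(-183\right) = - \frac{183}{8} \approx -22.875$)
$O{\left(v \right)} = 34$ ($O{\left(v \right)} = -2 + \left(-1 - 5\right)^{2} = -2 + \left(-6\right)^{2} = -2 + 36 = 34$)
$E{\left(u \right)} = 1$
$Z{\left(o,q \right)} = \frac{1}{1 + q}$ ($Z{\left(o,q \right)} = \frac{1}{q + 1} = \frac{1}{1 + q}$)
$Z{\left(169,118 \right)} + y{\left(D \right)} = \frac{1}{1 + 118} + \frac{1}{-126 - \frac{183}{8}} = \frac{1}{119} + \frac{1}{- \frac{1191}{8}} = \frac{1}{119} - \frac{8}{1191} = \frac{239}{141729}$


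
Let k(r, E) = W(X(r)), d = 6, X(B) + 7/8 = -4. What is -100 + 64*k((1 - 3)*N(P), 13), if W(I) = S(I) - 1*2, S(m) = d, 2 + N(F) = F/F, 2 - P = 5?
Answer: 156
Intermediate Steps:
P = -3 (P = 2 - 1*5 = 2 - 5 = -3)
X(B) = -39/8 (X(B) = -7/8 - 4 = -39/8)
N(F) = -1 (N(F) = -2 + F/F = -2 + 1 = -1)
S(m) = 6
W(I) = 4 (W(I) = 6 - 1*2 = 6 - 2 = 4)
k(r, E) = 4
-100 + 64*k((1 - 3)*N(P), 13) = -100 + 64*4 = -100 + 256 = 156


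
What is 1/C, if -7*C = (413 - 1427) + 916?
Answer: 1/14 ≈ 0.071429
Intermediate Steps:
C = 14 (C = -((413 - 1427) + 916)/7 = -(-1014 + 916)/7 = -⅐*(-98) = 14)
1/C = 1/14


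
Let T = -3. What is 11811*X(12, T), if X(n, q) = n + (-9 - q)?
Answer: 70866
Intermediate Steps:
X(n, q) = -9 + n - q
11811*X(12, T) = 11811*(-9 + 12 - 1*(-3)) = 11811*(-9 + 12 + 3) = 11811*6 = 70866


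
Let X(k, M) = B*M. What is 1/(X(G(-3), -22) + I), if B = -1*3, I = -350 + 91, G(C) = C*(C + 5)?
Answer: -1/193 ≈ -0.0051813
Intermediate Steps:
G(C) = C*(5 + C)
I = -259
B = -3
X(k, M) = -3*M
1/(X(G(-3), -22) + I) = 1/(-3*(-22) - 259) = 1/(66 - 259) = 1/(-193) = -1/193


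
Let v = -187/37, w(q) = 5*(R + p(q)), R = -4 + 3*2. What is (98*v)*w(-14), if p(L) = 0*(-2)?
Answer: -183260/37 ≈ -4953.0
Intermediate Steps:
p(L) = 0
R = 2 (R = -4 + 6 = 2)
w(q) = 10 (w(q) = 5*(2 + 0) = 5*2 = 10)
v = -187/37 (v = -187*1/37 = -187/37 ≈ -5.0541)
(98*v)*w(-14) = (98*(-187/37))*10 = -18326/37*10 = -183260/37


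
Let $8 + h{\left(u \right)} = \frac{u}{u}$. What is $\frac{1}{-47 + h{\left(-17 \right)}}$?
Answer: $- \frac{1}{54} \approx -0.018519$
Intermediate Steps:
$h{\left(u \right)} = -7$ ($h{\left(u \right)} = -8 + \frac{u}{u} = -8 + 1 = -7$)
$\frac{1}{-47 + h{\left(-17 \right)}} = \frac{1}{-47 - 7} = \frac{1}{-54} = - \frac{1}{54}$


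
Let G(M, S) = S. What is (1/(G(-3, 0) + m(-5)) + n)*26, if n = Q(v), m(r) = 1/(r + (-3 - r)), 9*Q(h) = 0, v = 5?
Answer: -78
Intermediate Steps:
Q(h) = 0 (Q(h) = (1/9)*0 = 0)
m(r) = -1/3 (m(r) = 1/(-3) = -1/3)
n = 0
(1/(G(-3, 0) + m(-5)) + n)*26 = (1/(0 - 1/3) + 0)*26 = (1/(-1/3) + 0)*26 = (-3 + 0)*26 = -3*26 = -78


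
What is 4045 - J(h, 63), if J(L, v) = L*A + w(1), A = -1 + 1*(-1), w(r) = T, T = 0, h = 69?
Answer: 4183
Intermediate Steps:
w(r) = 0
A = -2 (A = -1 - 1 = -2)
J(L, v) = -2*L (J(L, v) = L*(-2) + 0 = -2*L + 0 = -2*L)
4045 - J(h, 63) = 4045 - (-2)*69 = 4045 - 1*(-138) = 4045 + 138 = 4183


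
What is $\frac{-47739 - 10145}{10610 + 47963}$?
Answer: $- \frac{57884}{58573} \approx -0.98824$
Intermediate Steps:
$\frac{-47739 - 10145}{10610 + 47963} = - \frac{57884}{58573}$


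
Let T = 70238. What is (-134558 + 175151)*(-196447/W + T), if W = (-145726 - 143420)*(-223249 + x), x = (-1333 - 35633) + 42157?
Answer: 59922682108470616547/21016866156 ≈ 2.8512e+9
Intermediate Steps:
x = 5191 (x = -36966 + 42157 = 5191)
W = 63050598468 (W = (-145726 - 143420)*(-223249 + 5191) = -289146*(-218058) = 63050598468)
(-134558 + 175151)*(-196447/W + T) = (-134558 + 175151)*(-196447/63050598468 + 70238) = 40593*(-196447*1/63050598468 + 70238) = 40593*(-196447/63050598468 + 70238) = 40593*(4428547934998937/63050598468) = 59922682108470616547/21016866156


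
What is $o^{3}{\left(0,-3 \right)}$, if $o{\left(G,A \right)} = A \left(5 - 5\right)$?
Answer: $0$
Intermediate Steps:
$o{\left(G,A \right)} = 0$ ($o{\left(G,A \right)} = A 0 = 0$)
$o^{3}{\left(0,-3 \right)} = 0^{3} = 0$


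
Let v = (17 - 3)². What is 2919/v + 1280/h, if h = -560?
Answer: 353/28 ≈ 12.607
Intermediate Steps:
v = 196 (v = 14² = 196)
2919/v + 1280/h = 2919/196 + 1280/(-560) = 2919*(1/196) + 1280*(-1/560) = 417/28 - 16/7 = 353/28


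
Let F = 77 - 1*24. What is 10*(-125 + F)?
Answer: -720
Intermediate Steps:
F = 53 (F = 77 - 24 = 53)
10*(-125 + F) = 10*(-125 + 53) = 10*(-72) = -720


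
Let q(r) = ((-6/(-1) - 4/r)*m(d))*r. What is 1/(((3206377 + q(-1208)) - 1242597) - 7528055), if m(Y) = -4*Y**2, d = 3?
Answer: -1/5303203 ≈ -1.8857e-7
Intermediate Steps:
q(r) = r*(-216 + 144/r) (q(r) = ((-6/(-1) - 4/r)*(-4*3**2))*r = ((-6*(-1) - 4/r)*(-4*9))*r = ((6 - 4/r)*(-36))*r = (-216 + 144/r)*r = r*(-216 + 144/r))
1/(((3206377 + q(-1208)) - 1242597) - 7528055) = 1/(((3206377 + (144 - 216*(-1208))) - 1242597) - 7528055) = 1/(((3206377 + (144 + 260928)) - 1242597) - 7528055) = 1/(((3206377 + 261072) - 1242597) - 7528055) = 1/((3467449 - 1242597) - 7528055) = 1/(2224852 - 7528055) = 1/(-5303203) = -1/5303203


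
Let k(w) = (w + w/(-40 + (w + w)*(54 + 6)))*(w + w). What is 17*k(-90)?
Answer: 74626515/271 ≈ 2.7537e+5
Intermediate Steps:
k(w) = 2*w*(w + w/(-40 + 120*w)) (k(w) = (w + w/(-40 + (2*w)*60))*(2*w) = (w + w/(-40 + 120*w))*(2*w) = 2*w*(w + w/(-40 + 120*w)))
17*k(-90) = 17*((3/20)*(-90)²*(-13 + 40*(-90))/(-1 + 3*(-90))) = 17*((3/20)*8100*(-13 - 3600)/(-1 - 270)) = 17*((3/20)*8100*(-3613)/(-271)) = 17*((3/20)*8100*(-1/271)*(-3613)) = 17*(4389795/271) = 74626515/271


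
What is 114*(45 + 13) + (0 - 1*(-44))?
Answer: 6656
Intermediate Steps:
114*(45 + 13) + (0 - 1*(-44)) = 114*58 + (0 + 44) = 6612 + 44 = 6656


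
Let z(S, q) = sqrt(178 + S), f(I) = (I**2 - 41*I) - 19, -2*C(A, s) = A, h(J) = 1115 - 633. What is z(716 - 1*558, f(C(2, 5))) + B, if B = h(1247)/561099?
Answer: 482/561099 + 4*sqrt(21) ≈ 18.331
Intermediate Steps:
h(J) = 482
C(A, s) = -A/2
f(I) = -19 + I**2 - 41*I
B = 482/561099 ≈ 0.00085903
z(716 - 1*558, f(C(2, 5))) + B = sqrt(178 + (716 - 1*558)) + 482/561099 = sqrt(178 + (716 - 558)) + 482/561099 = sqrt(178 + 158) + 482/561099 = sqrt(336) + 482/561099 = 4*sqrt(21) + 482/561099 = 482/561099 + 4*sqrt(21)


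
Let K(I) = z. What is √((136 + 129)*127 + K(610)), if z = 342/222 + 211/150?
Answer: √41469956754/1110 ≈ 183.46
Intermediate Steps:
z = 16357/5550 (z = 342*(1/222) + 211*(1/150) = 57/37 + 211/150 = 16357/5550 ≈ 2.9472)
K(I) = 16357/5550
√((136 + 129)*127 + K(610)) = √((136 + 129)*127 + 16357/5550) = √(265*127 + 16357/5550) = √(33655 + 16357/5550) = √(186801607/5550) = √41469956754/1110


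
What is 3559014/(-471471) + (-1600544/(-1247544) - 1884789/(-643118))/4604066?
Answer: -78254341195836620434055/10366538870322951199884 ≈ -7.5487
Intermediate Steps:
3559014/(-471471) + (-1600544/(-1247544) - 1884789/(-643118))/4604066 = 3559014*(-1/471471) + (-1600544*(-1/1247544) - 1884789*(-1/643118))*(1/4604066) = -1186338/157157 + (200068/155943 + 1884789/643118)*(1/4604066) = -1186338/157157 + (422586983051/100289750274)*(1/4604066) = -1186338/157157 + 422586983051/461740629385014084 = -78254341195836620434055/10366538870322951199884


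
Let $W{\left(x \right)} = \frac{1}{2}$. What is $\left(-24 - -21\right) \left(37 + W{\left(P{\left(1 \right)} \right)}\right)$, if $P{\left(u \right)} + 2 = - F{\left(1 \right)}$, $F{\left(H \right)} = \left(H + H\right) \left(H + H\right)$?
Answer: $- \frac{225}{2} \approx -112.5$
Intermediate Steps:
$F{\left(H \right)} = 4 H^{2}$ ($F{\left(H \right)} = 2 H 2 H = 4 H^{2}$)
$P{\left(u \right)} = -6$ ($P{\left(u \right)} = -2 - 4 \cdot 1^{2} = -2 - 4 \cdot 1 = -2 - 4 = -6$)
$W{\left(x \right)} = \frac{1}{2}$
$\left(-24 - -21\right) \left(37 + W{\left(P{\left(1 \right)} \right)}\right) = \left(-24 - -21\right) \left(37 + \frac{1}{2}\right) = \left(-24 + 21\right) \frac{75}{2} = \left(-3\right) \frac{75}{2} = - \frac{225}{2}$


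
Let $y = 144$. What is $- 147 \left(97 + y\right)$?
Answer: $-35427$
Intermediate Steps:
$- 147 \left(97 + y\right) = - 147 \left(97 + 144\right) = \left(-147\right) 241 = -35427$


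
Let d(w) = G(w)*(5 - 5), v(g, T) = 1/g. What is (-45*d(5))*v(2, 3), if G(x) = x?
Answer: 0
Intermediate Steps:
d(w) = 0 (d(w) = w*(5 - 5) = w*0 = 0)
(-45*d(5))*v(2, 3) = -45*0/2 = 0*(1/2) = 0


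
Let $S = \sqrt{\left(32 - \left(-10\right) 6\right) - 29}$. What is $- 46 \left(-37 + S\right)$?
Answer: $1702 - 138 \sqrt{7} \approx 1336.9$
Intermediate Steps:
$S = 3 \sqrt{7}$ ($S = \sqrt{\left(32 - -60\right) - 29} = \sqrt{\left(32 + 60\right) - 29} = \sqrt{92 - 29} = \sqrt{63} = 3 \sqrt{7} \approx 7.9373$)
$- 46 \left(-37 + S\right) = - 46 \left(-37 + 3 \sqrt{7}\right) = 1702 - 138 \sqrt{7}$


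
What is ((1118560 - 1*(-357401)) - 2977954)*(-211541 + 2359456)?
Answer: -3226153294595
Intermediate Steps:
((1118560 - 1*(-357401)) - 2977954)*(-211541 + 2359456) = ((1118560 + 357401) - 2977954)*2147915 = (1475961 - 2977954)*2147915 = -1501993*2147915 = -3226153294595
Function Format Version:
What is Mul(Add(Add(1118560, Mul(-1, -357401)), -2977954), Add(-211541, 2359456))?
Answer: -3226153294595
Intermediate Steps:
Mul(Add(Add(1118560, Mul(-1, -357401)), -2977954), Add(-211541, 2359456)) = Mul(Add(Add(1118560, 357401), -2977954), 2147915) = Mul(Add(1475961, -2977954), 2147915) = Mul(-1501993, 2147915) = -3226153294595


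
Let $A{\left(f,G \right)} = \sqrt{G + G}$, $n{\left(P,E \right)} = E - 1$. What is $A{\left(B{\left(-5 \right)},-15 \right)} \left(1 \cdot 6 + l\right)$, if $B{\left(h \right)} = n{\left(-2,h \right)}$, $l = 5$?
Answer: $11 i \sqrt{30} \approx 60.25 i$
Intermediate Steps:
$n{\left(P,E \right)} = -1 + E$ ($n{\left(P,E \right)} = E - 1 = -1 + E$)
$B{\left(h \right)} = -1 + h$
$A{\left(f,G \right)} = \sqrt{2} \sqrt{G}$ ($A{\left(f,G \right)} = \sqrt{2 G} = \sqrt{2} \sqrt{G}$)
$A{\left(B{\left(-5 \right)},-15 \right)} \left(1 \cdot 6 + l\right) = \sqrt{2} \sqrt{-15} \left(1 \cdot 6 + 5\right) = \sqrt{2} i \sqrt{15} \left(6 + 5\right) = i \sqrt{30} \cdot 11 = 11 i \sqrt{30}$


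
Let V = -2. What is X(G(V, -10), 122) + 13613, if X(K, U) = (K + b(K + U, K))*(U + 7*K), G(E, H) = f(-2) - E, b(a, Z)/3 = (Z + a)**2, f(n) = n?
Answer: 5461157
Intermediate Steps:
b(a, Z) = 3*(Z + a)**2
G(E, H) = -2 - E
X(K, U) = (K + 3*(U + 2*K)**2)*(U + 7*K) (X(K, U) = (K + 3*(K + (K + U))**2)*(U + 7*K) = (K + 3*(U + 2*K)**2)*(U + 7*K))
X(G(V, -10), 122) + 13613 = (7*(-2 - 1*(-2))**2 + (-2 - 1*(-2))*122 + 3*122*(122 + 2*(-2 - 1*(-2)))**2 + 21*(-2 - 1*(-2))*(122 + 2*(-2 - 1*(-2)))**2) + 13613 = (7*(-2 + 2)**2 + (-2 + 2)*122 + 3*122*(122 + 2*(-2 + 2))**2 + 21*(-2 + 2)*(122 + 2*(-2 + 2))**2) + 13613 = (7*0**2 + 0*122 + 3*122*(122 + 2*0)**2 + 21*0*(122 + 2*0)**2) + 13613 = (7*0 + 0 + 3*122*(122 + 0)**2 + 21*0*(122 + 0)**2) + 13613 = (0 + 0 + 3*122*122**2 + 21*0*122**2) + 13613 = (0 + 0 + 3*122*14884 + 21*0*14884) + 13613 = (0 + 0 + 5447544 + 0) + 13613 = 5447544 + 13613 = 5461157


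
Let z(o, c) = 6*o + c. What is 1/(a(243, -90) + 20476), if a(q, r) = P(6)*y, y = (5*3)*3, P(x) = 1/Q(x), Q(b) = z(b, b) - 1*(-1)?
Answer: 43/880513 ≈ 4.8835e-5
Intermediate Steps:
z(o, c) = c + 6*o
Q(b) = 1 + 7*b (Q(b) = (b + 6*b) - 1*(-1) = 7*b + 1 = 1 + 7*b)
P(x) = 1/(1 + 7*x)
y = 45 (y = 15*3 = 45)
a(q, r) = 45/43 (a(q, r) = 45/(1 + 7*6) = 45/(1 + 42) = 45/43)
1/(a(243, -90) + 20476) = 1/(45/43 + 20476) = 1/(880513/43) = 43/880513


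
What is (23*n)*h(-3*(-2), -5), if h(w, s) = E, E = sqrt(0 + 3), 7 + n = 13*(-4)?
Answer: -1357*sqrt(3) ≈ -2350.4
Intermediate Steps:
n = -59 (n = -7 + 13*(-4) = -7 - 52 = -59)
E = sqrt(3) ≈ 1.7320
h(w, s) = sqrt(3)
(23*n)*h(-3*(-2), -5) = (23*(-59))*sqrt(3) = -1357*sqrt(3)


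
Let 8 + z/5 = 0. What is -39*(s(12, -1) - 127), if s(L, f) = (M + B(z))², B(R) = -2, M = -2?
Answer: 4329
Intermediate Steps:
z = -40 (z = -40 + 5*0 = -40 + 0 = -40)
s(L, f) = 16 (s(L, f) = (-2 - 2)² = (-4)² = 16)
-39*(s(12, -1) - 127) = -39*(16 - 127) = -39*(-111) = 4329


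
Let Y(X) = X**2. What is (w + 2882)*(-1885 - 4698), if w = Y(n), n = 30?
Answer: -24896906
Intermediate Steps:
w = 900 (w = 30**2 = 900)
(w + 2882)*(-1885 - 4698) = (900 + 2882)*(-1885 - 4698) = 3782*(-6583) = -24896906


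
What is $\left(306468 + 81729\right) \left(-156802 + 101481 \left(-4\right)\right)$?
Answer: $-218448545022$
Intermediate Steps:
$\left(306468 + 81729\right) \left(-156802 + 101481 \left(-4\right)\right) = 388197 \left(-156802 - 405924\right) = 388197 \left(-562726\right) = -218448545022$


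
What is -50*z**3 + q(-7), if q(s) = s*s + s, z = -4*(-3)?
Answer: -86358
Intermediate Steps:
z = 12
q(s) = s + s**2 (q(s) = s**2 + s = s + s**2)
-50*z**3 + q(-7) = -50*12**3 - 7*(1 - 7) = -50*1728 - 7*(-6) = -86400 + 42 = -86358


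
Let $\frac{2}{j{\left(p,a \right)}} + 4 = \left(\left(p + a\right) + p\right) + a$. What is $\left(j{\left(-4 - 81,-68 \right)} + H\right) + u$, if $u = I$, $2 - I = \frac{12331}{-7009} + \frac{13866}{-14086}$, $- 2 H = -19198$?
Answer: $\frac{73482803269248}{7651479985} \approx 9603.7$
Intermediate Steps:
$H = 9599$ ($H = \left(- \frac{1}{2}\right) \left(-19198\right) = 9599$)
$I = \frac{234169404}{49364387}$ ($I = 2 - \left(\frac{12331}{-7009} + \frac{13866}{-14086}\right) = 2 - \left(12331 \left(- \frac{1}{7009}\right) + 13866 \left(- \frac{1}{14086}\right)\right) = 2 - \left(- \frac{12331}{7009} - \frac{6933}{7043}\right) = 2 - - \frac{135440630}{49364387} = 2 + \frac{135440630}{49364387} = \frac{234169404}{49364387} \approx 4.7437$)
$u = \frac{234169404}{49364387} \approx 4.7437$
$j{\left(p,a \right)} = \frac{2}{-4 + 2 a + 2 p}$ ($j{\left(p,a \right)} = \frac{2}{-4 + \left(\left(\left(p + a\right) + p\right) + a\right)} = \frac{2}{-4 + \left(\left(\left(a + p\right) + p\right) + a\right)} = \frac{2}{-4 + \left(\left(a + 2 p\right) + a\right)} = \frac{2}{-4 + \left(2 a + 2 p\right)} = \frac{2}{-4 + 2 a + 2 p}$)
$\left(j{\left(-4 - 81,-68 \right)} + H\right) + u = \left(\frac{1}{-2 - 68 - 85} + 9599\right) + \frac{234169404}{49364387} = \left(\frac{1}{-155} + 9599\right) + \frac{234169404}{49364387} = \left(- \frac{1}{155} + 9599\right) + \frac{234169404}{49364387} = \frac{1487844}{155} + \frac{234169404}{49364387} = \frac{73482803269248}{7651479985}$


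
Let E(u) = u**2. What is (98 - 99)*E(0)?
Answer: 0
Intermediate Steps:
(98 - 99)*E(0) = (98 - 99)*0**2 = -1*0 = 0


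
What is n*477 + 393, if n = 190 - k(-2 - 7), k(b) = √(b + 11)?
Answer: 91023 - 477*√2 ≈ 90348.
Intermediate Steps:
k(b) = √(11 + b)
n = 190 - √2 (n = 190 - √(11 + (-2 - 7)) = 190 - √(11 - 9) = 190 - √2 ≈ 188.59)
n*477 + 393 = (190 - √2)*477 + 393 = (90630 - 477*√2) + 393 = 91023 - 477*√2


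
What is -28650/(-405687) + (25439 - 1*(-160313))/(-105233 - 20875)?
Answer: -192860692/137527893 ≈ -1.4023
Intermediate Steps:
-28650/(-405687) + (25439 - 1*(-160313))/(-105233 - 20875) = -28650*(-1/405687) + (25439 + 160313)/(-126108) = 9550/135229 + 185752*(-1/126108) = 9550/135229 - 1498/1017 = -192860692/137527893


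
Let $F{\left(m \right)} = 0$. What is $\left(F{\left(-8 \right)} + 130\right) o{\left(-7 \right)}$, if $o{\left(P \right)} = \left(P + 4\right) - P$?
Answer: $520$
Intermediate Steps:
$o{\left(P \right)} = 4$ ($o{\left(P \right)} = \left(4 + P\right) - P = 4$)
$\left(F{\left(-8 \right)} + 130\right) o{\left(-7 \right)} = \left(0 + 130\right) 4 = 130 \cdot 4 = 520$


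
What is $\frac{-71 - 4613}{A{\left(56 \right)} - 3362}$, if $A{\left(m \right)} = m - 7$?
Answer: $\frac{4684}{3313} \approx 1.4138$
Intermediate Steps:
$A{\left(m \right)} = -7 + m$
$\frac{-71 - 4613}{A{\left(56 \right)} - 3362} = \frac{-71 - 4613}{\left(-7 + 56\right) - 3362} = - \frac{4684}{49 - 3362} = - \frac{4684}{-3313} = \left(-4684\right) \left(- \frac{1}{3313}\right) = \frac{4684}{3313}$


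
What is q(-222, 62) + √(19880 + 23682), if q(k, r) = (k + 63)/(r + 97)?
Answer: -1 + √43562 ≈ 207.72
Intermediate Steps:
q(k, r) = (63 + k)/(97 + r)
q(-222, 62) + √(19880 + 23682) = (63 - 222)/(97 + 62) + √(19880 + 23682) = -159/159 + √43562 = (1/159)*(-159) + √43562 = -1 + √43562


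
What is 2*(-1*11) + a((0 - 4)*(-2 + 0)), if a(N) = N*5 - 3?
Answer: 15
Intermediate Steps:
a(N) = -3 + 5*N (a(N) = 5*N - 3 = -3 + 5*N)
2*(-1*11) + a((0 - 4)*(-2 + 0)) = 2*(-1*11) + (-3 + 5*((0 - 4)*(-2 + 0))) = 2*(-11) + (-3 + 5*(-4*(-2))) = -22 + (-3 + 5*8) = -22 + (-3 + 40) = -22 + 37 = 15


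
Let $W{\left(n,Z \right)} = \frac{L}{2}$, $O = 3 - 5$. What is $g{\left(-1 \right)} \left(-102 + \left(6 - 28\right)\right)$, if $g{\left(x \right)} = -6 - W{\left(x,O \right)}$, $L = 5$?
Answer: $1054$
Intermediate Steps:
$O = -2$ ($O = 3 - 5 = -2$)
$W{\left(n,Z \right)} = \frac{5}{2}$
$g{\left(x \right)} = - \frac{17}{2}$ ($g{\left(x \right)} = -6 - \frac{5}{2} = - \frac{17}{2}$)
$g{\left(-1 \right)} \left(-102 + \left(6 - 28\right)\right) = - \frac{17 \left(-102 + \left(6 - 28\right)\right)}{2} = - \frac{17 \left(-102 - 22\right)}{2} = \left(- \frac{17}{2}\right) \left(-124\right) = 1054$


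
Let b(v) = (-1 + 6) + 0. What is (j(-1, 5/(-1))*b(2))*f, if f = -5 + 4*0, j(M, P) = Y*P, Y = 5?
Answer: 625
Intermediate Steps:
b(v) = 5 (b(v) = 5 + 0 = 5)
j(M, P) = 5*P
f = -5 (f = -5 + 0 = -5)
(j(-1, 5/(-1))*b(2))*f = ((5*(5/(-1)))*5)*(-5) = ((5*(5*(-1)))*5)*(-5) = ((5*(-5))*5)*(-5) = -25*5*(-5) = -125*(-5) = 625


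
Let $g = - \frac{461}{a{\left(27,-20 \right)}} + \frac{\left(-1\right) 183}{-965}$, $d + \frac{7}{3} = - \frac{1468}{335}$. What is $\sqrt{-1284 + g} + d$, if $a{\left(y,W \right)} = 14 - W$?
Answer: $- \frac{6749}{1005} + \frac{i \sqrt{1396612869230}}{32810} \approx -6.7154 + 36.019 i$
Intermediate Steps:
$d = - \frac{6749}{1005}$ ($d = - \frac{7}{3} - \frac{1468}{335} = - \frac{6749}{1005} \approx -6.7154$)
$g = - \frac{438643}{32810}$ ($g = - \frac{461}{14 - -20} + \frac{\left(-1\right) 183}{-965} = - \frac{461}{14 + 20} - - \frac{183}{965} = - \frac{461}{34} + \frac{183}{965} = - \frac{438643}{32810} \approx -13.369$)
$\sqrt{-1284 + g} + d = \sqrt{-1284 - \frac{438643}{32810}} - \frac{6749}{1005} = \sqrt{- \frac{42566683}{32810}} - \frac{6749}{1005} = \frac{i \sqrt{1396612869230}}{32810} - \frac{6749}{1005} = - \frac{6749}{1005} + \frac{i \sqrt{1396612869230}}{32810}$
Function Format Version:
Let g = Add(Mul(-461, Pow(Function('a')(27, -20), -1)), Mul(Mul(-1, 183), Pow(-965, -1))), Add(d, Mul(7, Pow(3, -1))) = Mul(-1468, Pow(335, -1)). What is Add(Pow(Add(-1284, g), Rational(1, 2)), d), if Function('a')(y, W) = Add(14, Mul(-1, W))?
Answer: Add(Rational(-6749, 1005), Mul(Rational(1, 32810), I, Pow(1396612869230, Rational(1, 2)))) ≈ Add(-6.7154, Mul(36.019, I))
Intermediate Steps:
d = Rational(-6749, 1005) (d = Add(Rational(-7, 3), Mul(-1468, Pow(335, -1))) = Add(Rational(-7, 3), Mul(-1468, Rational(1, 335))) = Add(Rational(-7, 3), Rational(-1468, 335)) = Rational(-6749, 1005) ≈ -6.7154)
g = Rational(-438643, 32810) (g = Add(Mul(-461, Pow(Add(14, Mul(-1, -20)), -1)), Mul(Mul(-1, 183), Pow(-965, -1))) = Add(Mul(-461, Pow(Add(14, 20), -1)), Mul(-183, Rational(-1, 965))) = Add(Mul(-461, Pow(34, -1)), Rational(183, 965)) = Add(Mul(-461, Rational(1, 34)), Rational(183, 965)) = Add(Rational(-461, 34), Rational(183, 965)) = Rational(-438643, 32810) ≈ -13.369)
Add(Pow(Add(-1284, g), Rational(1, 2)), d) = Add(Pow(Add(-1284, Rational(-438643, 32810)), Rational(1, 2)), Rational(-6749, 1005)) = Add(Pow(Rational(-42566683, 32810), Rational(1, 2)), Rational(-6749, 1005)) = Add(Mul(Rational(1, 32810), I, Pow(1396612869230, Rational(1, 2))), Rational(-6749, 1005)) = Add(Rational(-6749, 1005), Mul(Rational(1, 32810), I, Pow(1396612869230, Rational(1, 2))))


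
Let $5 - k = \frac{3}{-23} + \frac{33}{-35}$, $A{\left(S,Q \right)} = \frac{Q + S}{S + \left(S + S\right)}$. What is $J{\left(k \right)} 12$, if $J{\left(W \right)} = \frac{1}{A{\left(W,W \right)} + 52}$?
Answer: $\frac{18}{79} \approx 0.22785$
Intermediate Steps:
$A{\left(S,Q \right)} = \frac{Q + S}{3 S}$ ($A{\left(S,Q \right)} = \frac{Q + S}{S + 2 S} = \frac{Q + S}{3 S}$)
$k = \frac{4889}{805}$ ($k = 5 - \left(\frac{3}{-23} + \frac{33}{-35}\right) = 5 - \left(3 \left(- \frac{1}{23}\right) + 33 \left(- \frac{1}{35}\right)\right) = 5 - \left(- \frac{3}{23} - \frac{33}{35}\right) = 5 - - \frac{864}{805} = 5 + \frac{864}{805} = \frac{4889}{805} \approx 6.0733$)
$J{\left(W \right)} = \frac{3}{158}$ ($J{\left(W \right)} = \frac{1}{\frac{W + W}{3 W} + 52} = \frac{1}{\frac{2 W}{3 W} + 52} = \frac{1}{\frac{2}{3} + 52} = \frac{1}{\frac{158}{3}} = \frac{3}{158}$)
$J{\left(k \right)} 12 = \frac{3}{158} \cdot 12 = \frac{18}{79}$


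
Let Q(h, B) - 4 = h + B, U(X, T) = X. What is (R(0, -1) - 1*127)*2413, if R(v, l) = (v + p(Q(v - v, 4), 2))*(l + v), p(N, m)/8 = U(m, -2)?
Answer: -345059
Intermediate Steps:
Q(h, B) = 4 + B + h (Q(h, B) = 4 + (h + B) = 4 + (B + h) = 4 + B + h)
p(N, m) = 8*m
R(v, l) = (16 + v)*(l + v) (R(v, l) = (v + 8*2)*(l + v) = (v + 16)*(l + v) = (16 + v)*(l + v))
(R(0, -1) - 1*127)*2413 = ((0² + 16*(-1) + 16*0 - 1*0) - 1*127)*2413 = ((0 - 16 + 0 + 0) - 127)*2413 = (-16 - 127)*2413 = -143*2413 = -345059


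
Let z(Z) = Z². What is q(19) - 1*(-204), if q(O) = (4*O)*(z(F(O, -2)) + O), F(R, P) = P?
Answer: 1952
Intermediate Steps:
q(O) = 4*O*(4 + O) (q(O) = (4*O)*((-2)² + O) = (4*O)*(4 + O) = 4*O*(4 + O))
q(19) - 1*(-204) = 4*19*(4 + 19) - 1*(-204) = 4*19*23 + 204 = 1748 + 204 = 1952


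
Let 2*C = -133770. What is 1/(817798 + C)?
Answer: 1/750913 ≈ 1.3317e-6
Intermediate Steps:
C = -66885 (C = (½)*(-133770) = -66885)
1/(817798 + C) = 1/(817798 - 66885) = 1/750913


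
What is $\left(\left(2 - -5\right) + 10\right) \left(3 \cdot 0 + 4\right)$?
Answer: $68$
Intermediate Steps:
$\left(\left(2 - -5\right) + 10\right) \left(3 \cdot 0 + 4\right) = \left(\left(2 + 5\right) + 10\right) \left(0 + 4\right) = \left(7 + 10\right) 4 = 17 \cdot 4 = 68$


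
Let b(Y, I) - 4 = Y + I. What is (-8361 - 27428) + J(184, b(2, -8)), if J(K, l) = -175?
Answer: -35964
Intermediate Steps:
b(Y, I) = 4 + I + Y (b(Y, I) = 4 + (Y + I) = 4 + (I + Y) = 4 + I + Y)
(-8361 - 27428) + J(184, b(2, -8)) = (-8361 - 27428) - 175 = -35789 - 175 = -35964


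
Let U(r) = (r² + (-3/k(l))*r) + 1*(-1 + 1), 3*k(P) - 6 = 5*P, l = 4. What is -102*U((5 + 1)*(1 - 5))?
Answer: -774792/13 ≈ -59599.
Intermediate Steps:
k(P) = 2 + 5*P/3 (k(P) = 2 + (5*P)/3 = 2 + 5*P/3)
U(r) = r² - 9*r/26 (U(r) = (r² + (-3/(2 + (5/3)*4))*r) + 1*(-1 + 1) = (r² + (-3/(2 + 20/3))*r) + 1*0 = (r² + (-3/26/3)*r) + 0 = (r² + (-3*3/26)*r) + 0 = (r² - 9*r/26) + 0 = r² - 9*r/26)
-102*U((5 + 1)*(1 - 5)) = -51*(5 + 1)*(1 - 5)*(-9 + 26*((5 + 1)*(1 - 5)))/13 = -51*6*(-4)*(-9 + 26*(6*(-4)))/13 = -51*(-24)*(-9 + 26*(-24))/13 = -51*(-24)*(-9 - 624)/13 = -51*(-24)*(-633)/13 = -102*7596/13 = -774792/13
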